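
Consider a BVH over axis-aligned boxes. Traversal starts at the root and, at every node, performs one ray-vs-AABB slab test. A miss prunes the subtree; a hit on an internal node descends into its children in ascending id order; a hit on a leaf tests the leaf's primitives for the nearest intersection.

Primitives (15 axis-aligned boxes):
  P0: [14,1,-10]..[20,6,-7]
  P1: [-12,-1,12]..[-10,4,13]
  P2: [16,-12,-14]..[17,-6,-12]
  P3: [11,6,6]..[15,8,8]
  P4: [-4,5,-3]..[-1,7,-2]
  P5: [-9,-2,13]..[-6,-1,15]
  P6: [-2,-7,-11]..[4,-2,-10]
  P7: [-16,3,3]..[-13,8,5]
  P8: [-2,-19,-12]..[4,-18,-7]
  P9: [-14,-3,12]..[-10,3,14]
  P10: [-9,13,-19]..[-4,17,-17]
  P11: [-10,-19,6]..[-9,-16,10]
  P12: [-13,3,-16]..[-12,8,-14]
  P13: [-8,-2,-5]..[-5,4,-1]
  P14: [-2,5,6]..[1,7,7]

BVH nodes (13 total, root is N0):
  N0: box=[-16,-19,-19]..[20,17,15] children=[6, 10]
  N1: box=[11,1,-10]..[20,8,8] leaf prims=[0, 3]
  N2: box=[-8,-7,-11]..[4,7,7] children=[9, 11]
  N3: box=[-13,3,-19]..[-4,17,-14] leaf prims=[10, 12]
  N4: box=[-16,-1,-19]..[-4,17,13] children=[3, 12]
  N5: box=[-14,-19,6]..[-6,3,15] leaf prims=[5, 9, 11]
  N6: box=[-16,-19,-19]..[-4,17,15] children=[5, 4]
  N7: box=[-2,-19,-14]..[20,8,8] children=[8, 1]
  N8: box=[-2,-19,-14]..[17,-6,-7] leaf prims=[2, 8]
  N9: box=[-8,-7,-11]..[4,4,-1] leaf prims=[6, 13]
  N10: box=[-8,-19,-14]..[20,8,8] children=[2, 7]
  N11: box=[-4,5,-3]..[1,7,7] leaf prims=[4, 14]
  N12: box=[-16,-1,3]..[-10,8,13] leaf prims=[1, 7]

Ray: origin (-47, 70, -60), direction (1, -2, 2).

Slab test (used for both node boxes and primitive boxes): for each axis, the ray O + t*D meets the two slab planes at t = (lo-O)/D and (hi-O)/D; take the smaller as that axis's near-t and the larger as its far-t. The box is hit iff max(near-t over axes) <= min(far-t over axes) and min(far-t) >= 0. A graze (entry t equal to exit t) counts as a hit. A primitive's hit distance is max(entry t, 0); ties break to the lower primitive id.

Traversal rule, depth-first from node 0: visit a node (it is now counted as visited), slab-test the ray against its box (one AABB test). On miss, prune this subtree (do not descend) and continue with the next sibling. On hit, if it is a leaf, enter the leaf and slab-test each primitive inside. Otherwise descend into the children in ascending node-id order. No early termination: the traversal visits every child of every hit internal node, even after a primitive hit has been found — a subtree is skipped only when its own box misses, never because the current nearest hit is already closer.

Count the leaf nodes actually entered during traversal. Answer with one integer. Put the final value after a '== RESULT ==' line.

Trace the traversal:
N0 x:[31,67] y:[53/2,89/2] z:[41/2,75/2] -> hit [31,75/2], descend [6, 10]
  N6 x:[31,43] y:[53/2,89/2] z:[41/2,75/2] -> hit [31,75/2], descend [4, 5]
    N4 x:[31,43] y:[53/2,71/2] z:[41/2,73/2] -> hit [31,71/2], descend [3, 12]
      N3 x:[34,43] y:[53/2,67/2] z:[41/2,23] -> miss, prune
      N12 x:[31,37] y:[31,71/2] z:[63/2,73/2] -> hit [63/2,71/2] leaf, test {P1(miss), P7@t=63/2}
    N5 x:[33,41] y:[67/2,89/2] z:[33,75/2] -> hit [67/2,75/2] leaf, test {P5(miss), P9@t=36, P11(miss)}
  N10 x:[39,67] y:[31,89/2] z:[23,34] -> miss, prune

order=[0, 6, 4, 3, 12, 5, 10]  |boxes|=7  |leaves|=2  hit=P7

== RESULT ==
2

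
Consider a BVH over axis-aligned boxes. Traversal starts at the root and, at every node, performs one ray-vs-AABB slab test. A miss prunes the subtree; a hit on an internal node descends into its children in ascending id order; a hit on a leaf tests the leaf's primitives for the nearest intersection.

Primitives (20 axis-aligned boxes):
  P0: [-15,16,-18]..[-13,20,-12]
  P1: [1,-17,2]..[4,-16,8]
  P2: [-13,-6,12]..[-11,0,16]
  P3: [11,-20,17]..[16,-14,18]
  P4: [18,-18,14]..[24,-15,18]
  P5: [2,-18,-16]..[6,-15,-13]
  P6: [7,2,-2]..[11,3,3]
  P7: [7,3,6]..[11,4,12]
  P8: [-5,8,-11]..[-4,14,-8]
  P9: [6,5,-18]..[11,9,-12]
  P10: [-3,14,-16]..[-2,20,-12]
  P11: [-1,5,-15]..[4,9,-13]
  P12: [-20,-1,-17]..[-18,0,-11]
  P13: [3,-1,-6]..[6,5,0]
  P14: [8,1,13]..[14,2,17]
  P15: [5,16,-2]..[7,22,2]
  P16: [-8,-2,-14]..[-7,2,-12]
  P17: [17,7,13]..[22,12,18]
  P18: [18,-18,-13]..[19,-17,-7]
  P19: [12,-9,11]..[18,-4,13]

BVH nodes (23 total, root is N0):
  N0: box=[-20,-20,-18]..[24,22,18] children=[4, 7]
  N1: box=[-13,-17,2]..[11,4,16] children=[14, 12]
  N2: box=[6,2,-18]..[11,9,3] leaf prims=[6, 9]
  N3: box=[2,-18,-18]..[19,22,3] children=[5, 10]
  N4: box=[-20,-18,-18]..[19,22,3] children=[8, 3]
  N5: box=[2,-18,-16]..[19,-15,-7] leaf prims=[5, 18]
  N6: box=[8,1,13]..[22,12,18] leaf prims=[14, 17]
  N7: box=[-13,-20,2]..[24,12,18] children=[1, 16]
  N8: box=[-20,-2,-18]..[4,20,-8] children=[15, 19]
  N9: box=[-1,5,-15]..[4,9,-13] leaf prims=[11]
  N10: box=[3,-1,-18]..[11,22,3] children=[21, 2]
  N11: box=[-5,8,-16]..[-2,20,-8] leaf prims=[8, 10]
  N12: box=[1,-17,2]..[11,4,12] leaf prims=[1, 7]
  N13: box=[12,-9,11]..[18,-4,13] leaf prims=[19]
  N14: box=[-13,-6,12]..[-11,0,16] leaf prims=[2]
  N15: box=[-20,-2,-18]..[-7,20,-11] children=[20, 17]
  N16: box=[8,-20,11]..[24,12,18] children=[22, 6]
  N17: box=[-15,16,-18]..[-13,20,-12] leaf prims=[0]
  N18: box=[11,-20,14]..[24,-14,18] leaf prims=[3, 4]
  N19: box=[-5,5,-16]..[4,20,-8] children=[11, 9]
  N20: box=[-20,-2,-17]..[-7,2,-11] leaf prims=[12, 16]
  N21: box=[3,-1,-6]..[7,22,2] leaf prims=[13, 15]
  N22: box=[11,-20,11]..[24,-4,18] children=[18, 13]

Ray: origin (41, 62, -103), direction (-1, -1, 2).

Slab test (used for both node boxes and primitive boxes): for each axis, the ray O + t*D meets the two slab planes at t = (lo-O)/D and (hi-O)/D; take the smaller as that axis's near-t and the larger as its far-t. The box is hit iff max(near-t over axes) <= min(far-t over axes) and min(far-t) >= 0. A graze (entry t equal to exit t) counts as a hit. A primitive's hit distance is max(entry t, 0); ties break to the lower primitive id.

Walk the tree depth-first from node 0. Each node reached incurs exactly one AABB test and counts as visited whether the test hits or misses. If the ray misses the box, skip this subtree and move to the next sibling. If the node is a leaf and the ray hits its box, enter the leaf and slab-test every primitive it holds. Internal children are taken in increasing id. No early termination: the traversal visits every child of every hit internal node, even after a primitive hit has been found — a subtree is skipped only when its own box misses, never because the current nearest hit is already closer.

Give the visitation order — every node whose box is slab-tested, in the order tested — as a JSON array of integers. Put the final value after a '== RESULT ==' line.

Traverse from the root:
N0 x:[17,61] y:[40,82] z:[85/2,121/2] -> hit [85/2,121/2], descend [4, 7]
  N4 x:[22,61] y:[40,80] z:[85/2,53] -> hit [85/2,53], descend [3, 8]
    N3 x:[22,39] y:[40,80] z:[85/2,53] -> miss, prune
    N8 x:[37,61] y:[42,64] z:[85/2,95/2] -> hit [85/2,95/2], descend [15, 19]
      N15 x:[48,61] y:[42,64] z:[85/2,46] -> miss, prune
      N19 x:[37,46] y:[42,57] z:[87/2,95/2] -> hit [87/2,46], descend [9, 11]
        N9 x:[37,42] y:[53,57] z:[44,45] -> miss, prune
        N11 x:[43,46] y:[42,54] z:[87/2,95/2] -> hit [87/2,46] leaf, test {P8(miss), P10@t=87/2}
  N7 x:[17,54] y:[50,82] z:[105/2,121/2] -> hit [105/2,54], descend [1, 16]
    N1 x:[30,54] y:[58,79] z:[105/2,119/2] -> miss, prune
    N16 x:[17,33] y:[50,82] z:[57,121/2] -> miss, prune

Summary -> nodes [0, 4, 3, 8, 15, 19, 9, 11, 7, 1, 16]; box-tests=11; leaf-entries=1; first=P10

== RESULT ==
[0, 4, 3, 8, 15, 19, 9, 11, 7, 1, 16]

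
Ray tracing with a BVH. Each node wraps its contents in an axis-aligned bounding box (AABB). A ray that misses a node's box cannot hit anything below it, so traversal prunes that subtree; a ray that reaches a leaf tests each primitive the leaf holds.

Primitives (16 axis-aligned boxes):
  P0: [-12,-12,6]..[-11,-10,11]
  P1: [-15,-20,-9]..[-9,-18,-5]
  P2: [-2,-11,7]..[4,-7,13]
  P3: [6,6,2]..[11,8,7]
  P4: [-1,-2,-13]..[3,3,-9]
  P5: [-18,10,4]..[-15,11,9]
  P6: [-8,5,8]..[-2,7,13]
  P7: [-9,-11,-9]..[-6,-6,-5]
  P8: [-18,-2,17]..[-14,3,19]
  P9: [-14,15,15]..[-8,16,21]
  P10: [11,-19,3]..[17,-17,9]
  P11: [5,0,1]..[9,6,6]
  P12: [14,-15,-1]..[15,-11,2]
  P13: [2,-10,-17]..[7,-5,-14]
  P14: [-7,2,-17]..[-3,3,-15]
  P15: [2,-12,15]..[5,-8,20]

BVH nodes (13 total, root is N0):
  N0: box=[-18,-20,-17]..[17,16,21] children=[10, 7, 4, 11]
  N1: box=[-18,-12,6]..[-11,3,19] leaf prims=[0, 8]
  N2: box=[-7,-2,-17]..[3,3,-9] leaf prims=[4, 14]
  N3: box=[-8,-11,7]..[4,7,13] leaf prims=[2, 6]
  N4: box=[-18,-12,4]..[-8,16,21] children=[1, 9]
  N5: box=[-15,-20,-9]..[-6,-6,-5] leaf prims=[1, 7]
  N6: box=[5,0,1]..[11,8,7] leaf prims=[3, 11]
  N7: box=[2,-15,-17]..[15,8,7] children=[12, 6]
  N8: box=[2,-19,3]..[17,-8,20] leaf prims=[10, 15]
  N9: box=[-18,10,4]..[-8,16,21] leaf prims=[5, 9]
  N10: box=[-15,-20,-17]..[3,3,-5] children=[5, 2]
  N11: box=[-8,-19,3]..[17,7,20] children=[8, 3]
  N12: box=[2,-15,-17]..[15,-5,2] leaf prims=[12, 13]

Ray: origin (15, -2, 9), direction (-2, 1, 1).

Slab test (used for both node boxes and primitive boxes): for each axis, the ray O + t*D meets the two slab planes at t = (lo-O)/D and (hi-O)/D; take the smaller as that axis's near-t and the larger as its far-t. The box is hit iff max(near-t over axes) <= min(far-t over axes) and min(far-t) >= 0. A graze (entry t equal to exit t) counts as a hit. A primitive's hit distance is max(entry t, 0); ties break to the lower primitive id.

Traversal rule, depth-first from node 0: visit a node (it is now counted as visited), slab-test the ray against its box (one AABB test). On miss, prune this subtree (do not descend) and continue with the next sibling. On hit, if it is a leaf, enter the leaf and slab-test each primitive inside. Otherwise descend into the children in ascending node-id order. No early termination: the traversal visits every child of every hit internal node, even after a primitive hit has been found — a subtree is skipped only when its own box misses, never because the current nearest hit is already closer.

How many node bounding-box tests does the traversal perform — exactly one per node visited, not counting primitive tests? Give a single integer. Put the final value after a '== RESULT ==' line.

Trace the traversal:
N0 x:[-1,33/2] y:[-18,18] z:[-26,12] -> hit [-1,12], descend [4, 7, 10, 11]
  N4 x:[23/2,33/2] y:[-10,18] z:[-5,12] -> hit [23/2,12], descend [1, 9]
    N1 x:[13,33/2] y:[-10,5] z:[-3,10] -> miss, prune
    N9 x:[23/2,33/2] y:[12,18] z:[-5,12] -> hit [12,12] leaf, test {P5(miss), P9(miss)}
  N7 x:[0,13/2] y:[-13,10] z:[-26,-2] -> miss, prune
  N10 x:[6,15] y:[-18,5] z:[-26,-14] -> miss, prune
  N11 x:[-1,23/2] y:[-17,9] z:[-6,11] -> hit [-1,9], descend [3, 8]
    N3 x:[11/2,23/2] y:[-9,9] z:[-2,4] -> miss, prune
    N8 x:[-1,13/2] y:[-17,-6] z:[-6,11] -> miss, prune

9 AABB tests over nodes [0, 4, 1, 9, 7, 10, 11, 3, 8]; 1 leaf entered; closest miss.

== RESULT ==
9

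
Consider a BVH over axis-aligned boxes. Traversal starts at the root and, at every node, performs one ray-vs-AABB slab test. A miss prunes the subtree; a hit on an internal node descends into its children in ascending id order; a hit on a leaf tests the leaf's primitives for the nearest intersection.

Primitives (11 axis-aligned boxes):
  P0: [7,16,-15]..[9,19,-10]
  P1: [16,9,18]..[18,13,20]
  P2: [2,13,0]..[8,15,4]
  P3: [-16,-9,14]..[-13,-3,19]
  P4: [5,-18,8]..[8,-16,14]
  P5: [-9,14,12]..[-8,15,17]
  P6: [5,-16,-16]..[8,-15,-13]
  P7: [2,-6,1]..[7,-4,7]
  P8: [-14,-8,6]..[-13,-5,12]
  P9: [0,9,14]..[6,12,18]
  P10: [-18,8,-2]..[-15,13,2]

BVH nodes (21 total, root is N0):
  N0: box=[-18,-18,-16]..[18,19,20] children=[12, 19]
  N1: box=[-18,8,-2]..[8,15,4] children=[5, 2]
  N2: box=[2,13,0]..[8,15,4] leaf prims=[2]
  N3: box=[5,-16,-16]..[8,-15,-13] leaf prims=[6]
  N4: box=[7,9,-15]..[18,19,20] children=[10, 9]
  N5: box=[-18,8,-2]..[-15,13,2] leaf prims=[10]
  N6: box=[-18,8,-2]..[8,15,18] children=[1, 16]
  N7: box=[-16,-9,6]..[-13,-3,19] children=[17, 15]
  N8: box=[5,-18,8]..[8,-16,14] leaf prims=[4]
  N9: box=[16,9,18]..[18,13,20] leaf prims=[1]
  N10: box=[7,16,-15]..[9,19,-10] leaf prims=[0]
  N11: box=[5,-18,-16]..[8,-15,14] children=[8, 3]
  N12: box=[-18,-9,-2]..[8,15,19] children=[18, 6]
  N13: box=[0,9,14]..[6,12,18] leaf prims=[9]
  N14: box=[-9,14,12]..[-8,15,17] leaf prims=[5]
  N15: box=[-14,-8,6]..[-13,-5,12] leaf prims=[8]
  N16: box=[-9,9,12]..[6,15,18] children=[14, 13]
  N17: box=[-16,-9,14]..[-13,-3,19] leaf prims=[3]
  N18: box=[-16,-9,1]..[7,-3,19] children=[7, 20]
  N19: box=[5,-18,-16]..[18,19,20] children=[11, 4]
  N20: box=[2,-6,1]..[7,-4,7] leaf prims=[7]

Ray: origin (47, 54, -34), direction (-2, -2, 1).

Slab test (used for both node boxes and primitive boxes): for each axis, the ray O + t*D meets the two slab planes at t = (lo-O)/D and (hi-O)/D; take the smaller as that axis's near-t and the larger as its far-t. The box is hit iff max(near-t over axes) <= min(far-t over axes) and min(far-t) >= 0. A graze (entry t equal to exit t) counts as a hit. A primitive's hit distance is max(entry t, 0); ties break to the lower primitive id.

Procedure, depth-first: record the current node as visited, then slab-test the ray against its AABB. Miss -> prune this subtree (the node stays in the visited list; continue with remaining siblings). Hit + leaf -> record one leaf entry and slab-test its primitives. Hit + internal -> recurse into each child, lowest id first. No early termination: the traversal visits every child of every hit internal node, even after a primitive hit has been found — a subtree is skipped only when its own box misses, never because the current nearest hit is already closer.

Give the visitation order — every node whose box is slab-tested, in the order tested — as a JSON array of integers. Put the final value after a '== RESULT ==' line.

Traverse from the root:
N0 x:[29/2,65/2] y:[35/2,36] z:[18,54] -> hit [18,65/2], descend [12, 19]
  N12 x:[39/2,65/2] y:[39/2,63/2] z:[32,53] -> miss, prune
  N19 x:[29/2,21] y:[35/2,36] z:[18,54] -> hit [18,21], descend [4, 11]
    N4 x:[29/2,20] y:[35/2,45/2] z:[19,54] -> hit [19,20], descend [9, 10]
      N9 x:[29/2,31/2] y:[41/2,45/2] z:[52,54] -> miss, prune
      N10 x:[19,20] y:[35/2,19] z:[19,24] -> hit [19,19] leaf, test {P0@t=19}
    N11 x:[39/2,21] y:[69/2,36] z:[18,48] -> miss, prune

7 AABB tests over nodes [0, 12, 19, 4, 9, 10, 11]; 1 leaf entered; closest P0.

== RESULT ==
[0, 12, 19, 4, 9, 10, 11]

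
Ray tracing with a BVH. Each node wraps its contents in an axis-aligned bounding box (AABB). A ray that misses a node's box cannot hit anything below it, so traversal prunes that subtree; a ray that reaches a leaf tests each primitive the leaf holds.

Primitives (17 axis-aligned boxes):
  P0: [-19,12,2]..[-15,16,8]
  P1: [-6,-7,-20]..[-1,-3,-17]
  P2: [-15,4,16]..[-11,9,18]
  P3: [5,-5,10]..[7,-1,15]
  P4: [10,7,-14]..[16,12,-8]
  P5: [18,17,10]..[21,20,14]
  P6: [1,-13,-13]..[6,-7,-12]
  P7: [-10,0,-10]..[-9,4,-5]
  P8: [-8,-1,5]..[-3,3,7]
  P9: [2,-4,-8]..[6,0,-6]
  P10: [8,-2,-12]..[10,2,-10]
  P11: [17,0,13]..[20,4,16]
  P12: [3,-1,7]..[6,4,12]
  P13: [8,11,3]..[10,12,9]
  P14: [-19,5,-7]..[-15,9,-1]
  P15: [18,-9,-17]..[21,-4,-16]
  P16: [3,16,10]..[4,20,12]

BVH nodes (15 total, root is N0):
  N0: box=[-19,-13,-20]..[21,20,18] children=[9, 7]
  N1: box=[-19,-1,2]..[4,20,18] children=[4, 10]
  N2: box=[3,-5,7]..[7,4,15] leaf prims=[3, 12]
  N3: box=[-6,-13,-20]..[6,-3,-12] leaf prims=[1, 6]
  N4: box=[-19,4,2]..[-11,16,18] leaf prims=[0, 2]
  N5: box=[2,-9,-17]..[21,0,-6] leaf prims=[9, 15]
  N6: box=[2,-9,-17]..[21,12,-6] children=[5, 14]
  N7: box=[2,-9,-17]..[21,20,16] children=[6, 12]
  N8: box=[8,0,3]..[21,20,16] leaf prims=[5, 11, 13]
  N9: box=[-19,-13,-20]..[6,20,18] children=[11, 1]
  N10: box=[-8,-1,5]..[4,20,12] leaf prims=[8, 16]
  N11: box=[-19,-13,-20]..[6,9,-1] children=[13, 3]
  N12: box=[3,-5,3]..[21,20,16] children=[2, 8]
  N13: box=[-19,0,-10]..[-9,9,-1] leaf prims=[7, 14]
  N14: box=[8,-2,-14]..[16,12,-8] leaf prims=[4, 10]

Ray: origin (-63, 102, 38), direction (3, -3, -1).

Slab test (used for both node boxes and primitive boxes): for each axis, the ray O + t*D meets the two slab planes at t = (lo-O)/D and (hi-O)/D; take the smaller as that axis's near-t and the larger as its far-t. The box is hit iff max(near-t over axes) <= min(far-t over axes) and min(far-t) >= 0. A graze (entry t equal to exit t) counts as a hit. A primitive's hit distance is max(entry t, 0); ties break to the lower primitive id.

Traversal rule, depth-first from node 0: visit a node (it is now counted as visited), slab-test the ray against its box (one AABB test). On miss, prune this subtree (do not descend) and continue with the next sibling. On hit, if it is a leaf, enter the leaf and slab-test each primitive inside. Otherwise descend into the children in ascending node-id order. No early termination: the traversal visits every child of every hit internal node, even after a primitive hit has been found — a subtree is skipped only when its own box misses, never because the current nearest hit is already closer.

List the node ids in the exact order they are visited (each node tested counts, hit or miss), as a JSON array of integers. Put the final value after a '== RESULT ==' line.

Walk:
N0 x:[44/3,28] y:[82/3,115/3] z:[20,58] -> hit [82/3,28], descend [7, 9]
  N7 x:[65/3,28] y:[82/3,37] z:[22,55] -> hit [82/3,28], descend [6, 12]
    N6 x:[65/3,28] y:[30,37] z:[44,55] -> miss, prune
    N12 x:[22,28] y:[82/3,107/3] z:[22,35] -> hit [82/3,28], descend [2, 8]
      N2 x:[22,70/3] y:[98/3,107/3] z:[23,31] -> miss, prune
      N8 x:[71/3,28] y:[82/3,34] z:[22,35] -> hit [82/3,28] leaf, test {P5@t=82/3, P11(miss), P13(miss)}
  N9 x:[44/3,23] y:[82/3,115/3] z:[20,58] -> miss, prune

Summary -> nodes [0, 7, 6, 12, 2, 8, 9]; box-tests=7; leaf-entries=1; first=P5

== RESULT ==
[0, 7, 6, 12, 2, 8, 9]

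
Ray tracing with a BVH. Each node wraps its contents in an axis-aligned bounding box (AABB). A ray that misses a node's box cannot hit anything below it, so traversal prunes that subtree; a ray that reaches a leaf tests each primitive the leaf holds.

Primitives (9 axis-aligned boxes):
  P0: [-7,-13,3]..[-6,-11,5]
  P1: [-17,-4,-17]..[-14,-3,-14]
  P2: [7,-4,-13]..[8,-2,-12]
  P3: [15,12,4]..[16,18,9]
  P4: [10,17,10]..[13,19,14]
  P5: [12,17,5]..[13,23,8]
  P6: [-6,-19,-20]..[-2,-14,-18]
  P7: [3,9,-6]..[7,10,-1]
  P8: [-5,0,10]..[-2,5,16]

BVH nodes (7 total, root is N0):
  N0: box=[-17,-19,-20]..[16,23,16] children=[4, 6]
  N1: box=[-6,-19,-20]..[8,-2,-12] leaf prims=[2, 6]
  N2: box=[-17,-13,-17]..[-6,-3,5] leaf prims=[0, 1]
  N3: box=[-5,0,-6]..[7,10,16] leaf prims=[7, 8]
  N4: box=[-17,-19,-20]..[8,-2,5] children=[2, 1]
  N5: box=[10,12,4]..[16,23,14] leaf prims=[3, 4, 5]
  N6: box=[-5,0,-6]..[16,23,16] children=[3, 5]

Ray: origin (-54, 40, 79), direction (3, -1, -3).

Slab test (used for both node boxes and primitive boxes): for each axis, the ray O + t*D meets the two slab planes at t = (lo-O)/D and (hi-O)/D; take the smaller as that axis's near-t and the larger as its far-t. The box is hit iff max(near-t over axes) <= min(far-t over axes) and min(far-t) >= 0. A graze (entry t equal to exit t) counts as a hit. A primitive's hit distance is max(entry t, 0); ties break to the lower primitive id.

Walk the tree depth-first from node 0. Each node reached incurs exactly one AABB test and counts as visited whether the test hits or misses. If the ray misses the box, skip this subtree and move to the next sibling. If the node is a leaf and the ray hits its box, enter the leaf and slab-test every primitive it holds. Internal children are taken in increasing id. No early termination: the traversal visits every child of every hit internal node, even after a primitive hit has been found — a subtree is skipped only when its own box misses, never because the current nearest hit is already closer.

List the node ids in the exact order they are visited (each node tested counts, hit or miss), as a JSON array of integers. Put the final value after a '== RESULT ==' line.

Walk:
N0 x:[37/3,70/3] y:[17,59] z:[21,33] -> hit [21,70/3], descend [4, 6]
  N4 x:[37/3,62/3] y:[42,59] z:[74/3,33] -> miss, prune
  N6 x:[49/3,70/3] y:[17,40] z:[21,85/3] -> hit [21,70/3], descend [3, 5]
    N3 x:[49/3,61/3] y:[30,40] z:[21,85/3] -> miss, prune
    N5 x:[64/3,70/3] y:[17,28] z:[65/3,25] -> hit [65/3,70/3] leaf, test {P3@t=70/3, P4@t=65/3, P5(miss)}

5 AABB tests over nodes [0, 4, 6, 3, 5]; 1 leaf entered; closest P4.

== RESULT ==
[0, 4, 6, 3, 5]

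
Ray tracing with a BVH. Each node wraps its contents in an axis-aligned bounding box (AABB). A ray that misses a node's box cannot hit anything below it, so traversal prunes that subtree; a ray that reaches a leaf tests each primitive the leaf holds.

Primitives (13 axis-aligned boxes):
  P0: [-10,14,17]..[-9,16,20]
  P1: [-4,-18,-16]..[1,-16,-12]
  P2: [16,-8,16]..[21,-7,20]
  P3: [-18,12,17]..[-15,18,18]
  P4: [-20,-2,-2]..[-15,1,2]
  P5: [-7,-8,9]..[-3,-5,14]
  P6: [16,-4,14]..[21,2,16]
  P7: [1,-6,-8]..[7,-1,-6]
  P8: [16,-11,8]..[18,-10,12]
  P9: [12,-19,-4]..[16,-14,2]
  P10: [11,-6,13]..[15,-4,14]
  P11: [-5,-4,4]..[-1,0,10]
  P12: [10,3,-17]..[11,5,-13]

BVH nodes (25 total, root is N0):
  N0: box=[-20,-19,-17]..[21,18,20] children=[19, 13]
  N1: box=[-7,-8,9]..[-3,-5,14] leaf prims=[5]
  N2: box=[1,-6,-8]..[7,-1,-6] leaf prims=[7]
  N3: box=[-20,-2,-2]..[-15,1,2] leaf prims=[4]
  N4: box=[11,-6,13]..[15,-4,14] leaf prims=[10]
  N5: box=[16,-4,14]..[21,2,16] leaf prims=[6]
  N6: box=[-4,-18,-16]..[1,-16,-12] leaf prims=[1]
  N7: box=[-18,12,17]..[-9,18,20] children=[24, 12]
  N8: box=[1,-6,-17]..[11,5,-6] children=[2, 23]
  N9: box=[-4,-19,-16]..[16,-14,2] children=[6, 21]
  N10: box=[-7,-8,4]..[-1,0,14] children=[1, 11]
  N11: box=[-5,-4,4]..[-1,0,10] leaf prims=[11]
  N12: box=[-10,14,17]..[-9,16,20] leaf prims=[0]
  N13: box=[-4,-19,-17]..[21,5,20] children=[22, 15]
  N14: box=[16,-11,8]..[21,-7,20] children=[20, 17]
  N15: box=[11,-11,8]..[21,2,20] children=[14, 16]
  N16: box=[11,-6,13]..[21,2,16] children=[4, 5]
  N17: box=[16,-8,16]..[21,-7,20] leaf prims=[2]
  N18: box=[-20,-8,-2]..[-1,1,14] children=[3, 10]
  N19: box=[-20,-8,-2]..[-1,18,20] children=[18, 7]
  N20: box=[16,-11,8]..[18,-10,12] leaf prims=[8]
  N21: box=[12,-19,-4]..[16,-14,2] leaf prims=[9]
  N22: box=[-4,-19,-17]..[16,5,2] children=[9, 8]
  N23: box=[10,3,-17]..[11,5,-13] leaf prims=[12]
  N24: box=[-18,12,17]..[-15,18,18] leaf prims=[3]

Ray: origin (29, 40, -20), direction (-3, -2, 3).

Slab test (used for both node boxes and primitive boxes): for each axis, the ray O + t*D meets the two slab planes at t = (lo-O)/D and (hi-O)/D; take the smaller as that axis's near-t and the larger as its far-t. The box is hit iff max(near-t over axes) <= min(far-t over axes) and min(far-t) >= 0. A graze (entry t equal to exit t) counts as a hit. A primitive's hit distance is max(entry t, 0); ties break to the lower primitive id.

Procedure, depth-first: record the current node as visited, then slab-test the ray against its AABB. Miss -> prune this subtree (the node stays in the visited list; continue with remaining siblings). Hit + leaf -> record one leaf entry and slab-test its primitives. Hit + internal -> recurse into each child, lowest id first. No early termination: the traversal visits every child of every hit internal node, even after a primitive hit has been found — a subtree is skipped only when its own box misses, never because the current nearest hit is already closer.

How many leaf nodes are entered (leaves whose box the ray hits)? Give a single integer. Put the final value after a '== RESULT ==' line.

Walk:
N0 x:[8/3,49/3] y:[11,59/2] z:[1,40/3] -> hit [11,40/3], descend [13, 19]
  N13 x:[8/3,11] y:[35/2,59/2] z:[1,40/3] -> miss, prune
  N19 x:[10,49/3] y:[11,24] z:[6,40/3] -> hit [11,40/3], descend [7, 18]
    N7 x:[38/3,47/3] y:[11,14] z:[37/3,40/3] -> hit [38/3,40/3], descend [12, 24]
      N12 x:[38/3,13] y:[12,13] z:[37/3,40/3] -> hit [38/3,13] leaf, test {P0@t=38/3}
      N24 x:[44/3,47/3] y:[11,14] z:[37/3,38/3] -> miss, prune
    N18 x:[10,49/3] y:[39/2,24] z:[6,34/3] -> miss, prune

order=[0, 13, 19, 7, 12, 24, 18]  |boxes|=7  |leaves|=1  hit=P0

== RESULT ==
1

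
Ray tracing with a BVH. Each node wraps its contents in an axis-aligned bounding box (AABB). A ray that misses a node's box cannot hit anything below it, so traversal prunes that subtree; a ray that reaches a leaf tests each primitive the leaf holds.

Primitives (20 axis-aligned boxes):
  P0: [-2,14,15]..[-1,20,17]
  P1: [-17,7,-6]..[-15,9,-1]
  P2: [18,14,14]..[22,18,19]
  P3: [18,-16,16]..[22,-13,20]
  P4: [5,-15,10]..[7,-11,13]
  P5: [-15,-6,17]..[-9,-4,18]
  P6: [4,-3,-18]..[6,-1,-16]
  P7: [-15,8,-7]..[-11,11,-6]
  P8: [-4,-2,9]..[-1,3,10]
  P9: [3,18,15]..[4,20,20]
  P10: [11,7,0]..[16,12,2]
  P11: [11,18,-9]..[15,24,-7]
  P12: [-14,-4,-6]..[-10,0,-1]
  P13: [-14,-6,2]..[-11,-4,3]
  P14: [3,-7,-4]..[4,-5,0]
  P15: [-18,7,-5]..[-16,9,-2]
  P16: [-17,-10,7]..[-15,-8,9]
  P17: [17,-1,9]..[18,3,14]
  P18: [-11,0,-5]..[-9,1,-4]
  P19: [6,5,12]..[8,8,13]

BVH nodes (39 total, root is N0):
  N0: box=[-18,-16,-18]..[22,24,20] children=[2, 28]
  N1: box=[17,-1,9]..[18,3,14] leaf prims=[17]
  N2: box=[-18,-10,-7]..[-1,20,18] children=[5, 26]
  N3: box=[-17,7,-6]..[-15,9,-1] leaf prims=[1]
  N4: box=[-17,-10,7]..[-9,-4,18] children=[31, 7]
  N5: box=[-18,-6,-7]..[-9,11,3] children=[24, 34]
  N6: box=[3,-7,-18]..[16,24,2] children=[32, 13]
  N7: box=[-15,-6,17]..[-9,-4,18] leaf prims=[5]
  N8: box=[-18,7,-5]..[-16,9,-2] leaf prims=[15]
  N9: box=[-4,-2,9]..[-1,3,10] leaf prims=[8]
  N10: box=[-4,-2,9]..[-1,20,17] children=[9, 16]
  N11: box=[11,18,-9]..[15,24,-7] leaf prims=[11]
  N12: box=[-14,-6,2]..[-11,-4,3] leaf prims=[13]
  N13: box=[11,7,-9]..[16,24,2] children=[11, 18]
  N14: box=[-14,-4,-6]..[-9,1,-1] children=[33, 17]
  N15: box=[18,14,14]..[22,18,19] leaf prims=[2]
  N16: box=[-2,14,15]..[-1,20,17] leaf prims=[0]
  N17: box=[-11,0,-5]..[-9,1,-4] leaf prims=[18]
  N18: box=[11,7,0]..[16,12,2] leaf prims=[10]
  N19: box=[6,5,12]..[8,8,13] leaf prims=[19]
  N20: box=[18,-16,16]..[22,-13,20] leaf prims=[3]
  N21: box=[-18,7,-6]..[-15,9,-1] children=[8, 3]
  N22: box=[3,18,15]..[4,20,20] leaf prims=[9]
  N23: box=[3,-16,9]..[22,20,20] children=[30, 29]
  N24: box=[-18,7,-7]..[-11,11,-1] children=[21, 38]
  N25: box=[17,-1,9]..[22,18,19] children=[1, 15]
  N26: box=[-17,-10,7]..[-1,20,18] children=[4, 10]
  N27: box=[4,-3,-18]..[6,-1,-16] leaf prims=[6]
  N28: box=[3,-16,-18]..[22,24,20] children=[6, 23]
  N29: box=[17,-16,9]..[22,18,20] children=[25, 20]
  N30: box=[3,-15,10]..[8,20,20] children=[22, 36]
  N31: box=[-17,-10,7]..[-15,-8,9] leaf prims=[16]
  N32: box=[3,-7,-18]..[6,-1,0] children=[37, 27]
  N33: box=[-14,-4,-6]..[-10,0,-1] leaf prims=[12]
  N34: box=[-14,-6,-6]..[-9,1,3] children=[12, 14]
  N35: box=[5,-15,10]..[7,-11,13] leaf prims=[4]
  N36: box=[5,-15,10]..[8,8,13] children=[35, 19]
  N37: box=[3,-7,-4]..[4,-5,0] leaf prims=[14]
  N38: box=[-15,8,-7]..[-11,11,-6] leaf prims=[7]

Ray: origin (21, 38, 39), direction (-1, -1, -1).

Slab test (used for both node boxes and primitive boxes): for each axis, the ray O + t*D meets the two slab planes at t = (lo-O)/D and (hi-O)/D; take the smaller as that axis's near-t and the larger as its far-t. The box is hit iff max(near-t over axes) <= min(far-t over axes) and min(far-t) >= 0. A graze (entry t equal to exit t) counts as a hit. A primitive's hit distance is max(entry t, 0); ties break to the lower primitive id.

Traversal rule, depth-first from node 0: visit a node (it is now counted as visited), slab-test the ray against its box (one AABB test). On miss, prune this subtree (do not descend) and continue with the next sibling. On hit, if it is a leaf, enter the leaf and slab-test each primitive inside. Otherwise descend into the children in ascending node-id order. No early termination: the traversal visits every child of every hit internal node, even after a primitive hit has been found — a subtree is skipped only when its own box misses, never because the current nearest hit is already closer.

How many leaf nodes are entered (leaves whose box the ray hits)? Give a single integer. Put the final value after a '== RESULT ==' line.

Trace the traversal:
N0 x:[-1,39] y:[14,54] z:[19,57] -> hit [19,39], descend [2, 28]
  N2 x:[22,39] y:[18,48] z:[21,46] -> hit [22,39], descend [5, 26]
    N5 x:[30,39] y:[27,44] z:[36,46] -> hit [36,39], descend [24, 34]
      N24 x:[32,39] y:[27,31] z:[40,46] -> miss, prune
      N34 x:[30,35] y:[37,44] z:[36,45] -> miss, prune
    N26 x:[22,38] y:[18,48] z:[21,32] -> hit [22,32], descend [4, 10]
      N4 x:[30,38] y:[42,48] z:[21,32] -> miss, prune
      N10 x:[22,25] y:[18,40] z:[22,30] -> hit [22,25], descend [9, 16]
        N9 x:[22,25] y:[35,40] z:[29,30] -> miss, prune
        N16 x:[22,23] y:[18,24] z:[22,24] -> hit [22,23] leaf, test {P0@t=22}
  N28 x:[-1,18] y:[14,54] z:[19,57] -> miss, prune

11 AABB tests over nodes [0, 2, 5, 24, 34, 26, 4, 10, 9, 16, 28]; 1 leaf entered; closest P0.

== RESULT ==
1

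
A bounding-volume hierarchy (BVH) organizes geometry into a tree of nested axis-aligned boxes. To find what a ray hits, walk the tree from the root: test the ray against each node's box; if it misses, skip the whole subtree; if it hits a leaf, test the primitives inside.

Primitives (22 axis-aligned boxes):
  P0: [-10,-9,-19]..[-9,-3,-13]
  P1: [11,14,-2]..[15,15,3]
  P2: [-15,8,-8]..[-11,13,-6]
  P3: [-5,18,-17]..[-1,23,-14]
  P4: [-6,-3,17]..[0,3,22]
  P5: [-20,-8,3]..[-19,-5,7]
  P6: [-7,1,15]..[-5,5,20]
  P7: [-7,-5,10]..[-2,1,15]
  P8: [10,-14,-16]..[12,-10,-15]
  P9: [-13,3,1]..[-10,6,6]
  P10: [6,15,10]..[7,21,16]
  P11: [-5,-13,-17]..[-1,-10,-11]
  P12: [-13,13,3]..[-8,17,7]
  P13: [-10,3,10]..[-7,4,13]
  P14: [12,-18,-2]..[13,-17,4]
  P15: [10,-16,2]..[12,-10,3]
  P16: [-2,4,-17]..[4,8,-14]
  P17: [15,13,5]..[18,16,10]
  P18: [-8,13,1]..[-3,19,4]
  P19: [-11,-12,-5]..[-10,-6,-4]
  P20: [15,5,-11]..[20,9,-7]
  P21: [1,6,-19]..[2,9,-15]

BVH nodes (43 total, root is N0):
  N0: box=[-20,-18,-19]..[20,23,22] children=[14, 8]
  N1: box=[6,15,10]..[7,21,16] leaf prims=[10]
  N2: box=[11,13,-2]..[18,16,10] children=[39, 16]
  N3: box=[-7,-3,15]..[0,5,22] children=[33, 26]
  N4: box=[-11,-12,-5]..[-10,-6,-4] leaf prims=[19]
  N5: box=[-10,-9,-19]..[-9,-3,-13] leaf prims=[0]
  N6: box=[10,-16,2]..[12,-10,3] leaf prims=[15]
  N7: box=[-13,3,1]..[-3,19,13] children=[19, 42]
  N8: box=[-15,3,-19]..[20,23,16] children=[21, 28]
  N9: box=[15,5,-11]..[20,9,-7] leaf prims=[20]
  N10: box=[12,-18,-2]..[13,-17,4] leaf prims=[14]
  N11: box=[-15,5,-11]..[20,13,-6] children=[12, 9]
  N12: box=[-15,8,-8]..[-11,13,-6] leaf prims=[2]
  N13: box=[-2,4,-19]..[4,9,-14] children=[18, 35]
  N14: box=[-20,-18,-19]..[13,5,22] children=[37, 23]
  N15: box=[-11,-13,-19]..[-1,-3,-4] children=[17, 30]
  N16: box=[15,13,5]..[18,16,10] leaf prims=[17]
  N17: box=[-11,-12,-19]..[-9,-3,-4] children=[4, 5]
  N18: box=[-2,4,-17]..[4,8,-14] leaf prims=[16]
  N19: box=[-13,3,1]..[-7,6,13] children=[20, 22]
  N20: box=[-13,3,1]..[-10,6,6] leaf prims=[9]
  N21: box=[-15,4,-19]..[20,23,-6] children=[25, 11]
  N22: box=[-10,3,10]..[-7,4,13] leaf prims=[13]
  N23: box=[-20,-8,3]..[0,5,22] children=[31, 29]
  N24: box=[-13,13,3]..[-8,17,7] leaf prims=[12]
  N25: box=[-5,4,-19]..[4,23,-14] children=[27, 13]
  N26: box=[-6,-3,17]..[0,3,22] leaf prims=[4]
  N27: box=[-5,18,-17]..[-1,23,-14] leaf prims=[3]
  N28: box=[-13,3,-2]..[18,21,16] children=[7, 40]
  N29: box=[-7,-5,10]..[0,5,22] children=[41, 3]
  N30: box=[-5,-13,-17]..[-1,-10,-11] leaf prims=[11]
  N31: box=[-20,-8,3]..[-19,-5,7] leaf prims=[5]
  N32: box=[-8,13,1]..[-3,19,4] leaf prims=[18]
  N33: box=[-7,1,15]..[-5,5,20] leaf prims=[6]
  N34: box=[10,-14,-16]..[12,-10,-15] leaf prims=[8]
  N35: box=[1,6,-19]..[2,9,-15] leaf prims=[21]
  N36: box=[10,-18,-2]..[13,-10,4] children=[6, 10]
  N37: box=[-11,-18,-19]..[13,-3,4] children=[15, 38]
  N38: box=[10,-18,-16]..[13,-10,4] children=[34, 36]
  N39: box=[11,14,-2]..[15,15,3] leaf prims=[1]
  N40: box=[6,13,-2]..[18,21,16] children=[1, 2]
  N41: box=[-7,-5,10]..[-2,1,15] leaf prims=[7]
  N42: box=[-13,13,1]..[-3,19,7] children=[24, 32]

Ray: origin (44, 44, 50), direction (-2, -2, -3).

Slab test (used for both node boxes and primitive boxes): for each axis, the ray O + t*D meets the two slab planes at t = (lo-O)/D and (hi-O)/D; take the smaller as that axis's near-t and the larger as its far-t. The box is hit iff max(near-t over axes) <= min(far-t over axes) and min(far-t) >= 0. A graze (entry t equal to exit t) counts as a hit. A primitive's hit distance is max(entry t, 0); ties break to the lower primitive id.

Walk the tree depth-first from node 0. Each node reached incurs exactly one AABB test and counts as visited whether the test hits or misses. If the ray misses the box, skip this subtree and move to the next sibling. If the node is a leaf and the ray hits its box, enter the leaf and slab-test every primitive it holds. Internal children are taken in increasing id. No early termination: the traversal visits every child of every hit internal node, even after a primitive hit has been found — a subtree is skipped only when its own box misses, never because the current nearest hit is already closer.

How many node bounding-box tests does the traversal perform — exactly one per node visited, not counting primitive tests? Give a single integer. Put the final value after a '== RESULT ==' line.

Trace the traversal:
N0 x:[12,32] y:[21/2,31] z:[28/3,23] -> hit [12,23], descend [8, 14]
  N8 x:[12,59/2] y:[21/2,41/2] z:[34/3,23] -> hit [12,41/2], descend [21, 28]
    N21 x:[12,59/2] y:[21/2,20] z:[56/3,23] -> hit [56/3,20], descend [11, 25]
      N11 x:[12,59/2] y:[31/2,39/2] z:[56/3,61/3] -> hit [56/3,39/2], descend [9, 12]
        N9 x:[12,29/2] y:[35/2,39/2] z:[19,61/3] -> miss, prune
        N12 x:[55/2,59/2] y:[31/2,18] z:[56/3,58/3] -> miss, prune
      N25 x:[20,49/2] y:[21/2,20] z:[64/3,23] -> miss, prune
    N28 x:[13,57/2] y:[23/2,41/2] z:[34/3,52/3] -> hit [13,52/3], descend [7, 40]
      N7 x:[47/2,57/2] y:[25/2,41/2] z:[37/3,49/3] -> miss, prune
      N40 x:[13,19] y:[23/2,31/2] z:[34/3,52/3] -> hit [13,31/2], descend [1, 2]
        N1 x:[37/2,19] y:[23/2,29/2] z:[34/3,40/3] -> miss, prune
        N2 x:[13,33/2] y:[14,31/2] z:[40/3,52/3] -> hit [14,31/2], descend [16, 39]
          N16 x:[13,29/2] y:[14,31/2] z:[40/3,15] -> hit [14,29/2] leaf, test {P17@t=14}
          N39 x:[29/2,33/2] y:[29/2,15] z:[47/3,52/3] -> miss, prune
  N14 x:[31/2,32] y:[39/2,31] z:[28/3,23] -> hit [39/2,23], descend [23, 37]
    N23 x:[22,32] y:[39/2,26] z:[28/3,47/3] -> miss, prune
    N37 x:[31/2,55/2] y:[47/2,31] z:[46/3,23] -> miss, prune

order=[0, 8, 21, 11, 9, 12, 25, 28, 7, 40, 1, 2, 16, 39, 14, 23, 37]  |boxes|=17  |leaves|=1  hit=P17

== RESULT ==
17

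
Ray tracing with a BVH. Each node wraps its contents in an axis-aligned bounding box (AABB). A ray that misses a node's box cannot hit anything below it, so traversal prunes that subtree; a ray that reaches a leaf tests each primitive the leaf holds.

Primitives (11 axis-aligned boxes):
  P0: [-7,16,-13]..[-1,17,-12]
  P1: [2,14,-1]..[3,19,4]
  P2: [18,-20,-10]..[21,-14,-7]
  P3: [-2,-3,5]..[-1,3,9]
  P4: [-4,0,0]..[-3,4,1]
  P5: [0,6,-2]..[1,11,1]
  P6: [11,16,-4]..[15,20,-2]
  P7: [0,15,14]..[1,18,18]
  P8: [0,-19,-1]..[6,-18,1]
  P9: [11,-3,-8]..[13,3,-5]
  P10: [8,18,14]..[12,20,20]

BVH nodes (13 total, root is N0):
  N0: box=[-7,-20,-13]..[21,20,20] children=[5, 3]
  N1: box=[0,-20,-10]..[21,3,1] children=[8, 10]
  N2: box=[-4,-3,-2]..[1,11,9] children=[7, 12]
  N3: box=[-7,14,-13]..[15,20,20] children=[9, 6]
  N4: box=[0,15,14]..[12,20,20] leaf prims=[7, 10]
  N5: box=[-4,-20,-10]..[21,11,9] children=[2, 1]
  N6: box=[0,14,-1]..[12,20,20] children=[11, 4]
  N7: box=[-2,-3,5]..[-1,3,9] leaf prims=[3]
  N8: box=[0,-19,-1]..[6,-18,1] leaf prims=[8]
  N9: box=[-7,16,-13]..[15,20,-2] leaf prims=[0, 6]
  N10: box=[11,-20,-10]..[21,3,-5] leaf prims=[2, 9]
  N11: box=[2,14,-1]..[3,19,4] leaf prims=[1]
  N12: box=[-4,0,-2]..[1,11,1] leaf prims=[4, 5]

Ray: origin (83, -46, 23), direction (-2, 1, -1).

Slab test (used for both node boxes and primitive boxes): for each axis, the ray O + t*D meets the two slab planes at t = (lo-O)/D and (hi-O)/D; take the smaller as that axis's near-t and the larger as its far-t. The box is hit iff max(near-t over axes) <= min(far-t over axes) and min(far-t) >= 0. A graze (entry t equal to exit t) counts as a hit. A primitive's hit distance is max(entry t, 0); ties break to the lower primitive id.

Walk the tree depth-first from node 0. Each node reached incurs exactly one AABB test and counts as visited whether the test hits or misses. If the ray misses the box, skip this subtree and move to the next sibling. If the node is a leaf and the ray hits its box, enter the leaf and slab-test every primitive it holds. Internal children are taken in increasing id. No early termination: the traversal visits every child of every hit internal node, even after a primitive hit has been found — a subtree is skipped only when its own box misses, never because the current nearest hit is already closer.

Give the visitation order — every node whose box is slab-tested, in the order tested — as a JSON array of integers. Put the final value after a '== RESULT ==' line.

Trace the traversal:
N0 x:[31,45] y:[26,66] z:[3,36] -> hit [31,36], descend [3, 5]
  N3 x:[34,45] y:[60,66] z:[3,36] -> miss, prune
  N5 x:[31,87/2] y:[26,57] z:[14,33] -> hit [31,33], descend [1, 2]
    N1 x:[31,83/2] y:[26,49] z:[22,33] -> hit [31,33], descend [8, 10]
      N8 x:[77/2,83/2] y:[27,28] z:[22,24] -> miss, prune
      N10 x:[31,36] y:[26,49] z:[28,33] -> hit [31,33] leaf, test {P2@t=31, P9(miss)}
    N2 x:[41,87/2] y:[43,57] z:[14,25] -> miss, prune

Visited [0, 3, 5, 1, 8, 10, 2]. Tests: 7 box, 1 leaf. Nearest: P2.

== RESULT ==
[0, 3, 5, 1, 8, 10, 2]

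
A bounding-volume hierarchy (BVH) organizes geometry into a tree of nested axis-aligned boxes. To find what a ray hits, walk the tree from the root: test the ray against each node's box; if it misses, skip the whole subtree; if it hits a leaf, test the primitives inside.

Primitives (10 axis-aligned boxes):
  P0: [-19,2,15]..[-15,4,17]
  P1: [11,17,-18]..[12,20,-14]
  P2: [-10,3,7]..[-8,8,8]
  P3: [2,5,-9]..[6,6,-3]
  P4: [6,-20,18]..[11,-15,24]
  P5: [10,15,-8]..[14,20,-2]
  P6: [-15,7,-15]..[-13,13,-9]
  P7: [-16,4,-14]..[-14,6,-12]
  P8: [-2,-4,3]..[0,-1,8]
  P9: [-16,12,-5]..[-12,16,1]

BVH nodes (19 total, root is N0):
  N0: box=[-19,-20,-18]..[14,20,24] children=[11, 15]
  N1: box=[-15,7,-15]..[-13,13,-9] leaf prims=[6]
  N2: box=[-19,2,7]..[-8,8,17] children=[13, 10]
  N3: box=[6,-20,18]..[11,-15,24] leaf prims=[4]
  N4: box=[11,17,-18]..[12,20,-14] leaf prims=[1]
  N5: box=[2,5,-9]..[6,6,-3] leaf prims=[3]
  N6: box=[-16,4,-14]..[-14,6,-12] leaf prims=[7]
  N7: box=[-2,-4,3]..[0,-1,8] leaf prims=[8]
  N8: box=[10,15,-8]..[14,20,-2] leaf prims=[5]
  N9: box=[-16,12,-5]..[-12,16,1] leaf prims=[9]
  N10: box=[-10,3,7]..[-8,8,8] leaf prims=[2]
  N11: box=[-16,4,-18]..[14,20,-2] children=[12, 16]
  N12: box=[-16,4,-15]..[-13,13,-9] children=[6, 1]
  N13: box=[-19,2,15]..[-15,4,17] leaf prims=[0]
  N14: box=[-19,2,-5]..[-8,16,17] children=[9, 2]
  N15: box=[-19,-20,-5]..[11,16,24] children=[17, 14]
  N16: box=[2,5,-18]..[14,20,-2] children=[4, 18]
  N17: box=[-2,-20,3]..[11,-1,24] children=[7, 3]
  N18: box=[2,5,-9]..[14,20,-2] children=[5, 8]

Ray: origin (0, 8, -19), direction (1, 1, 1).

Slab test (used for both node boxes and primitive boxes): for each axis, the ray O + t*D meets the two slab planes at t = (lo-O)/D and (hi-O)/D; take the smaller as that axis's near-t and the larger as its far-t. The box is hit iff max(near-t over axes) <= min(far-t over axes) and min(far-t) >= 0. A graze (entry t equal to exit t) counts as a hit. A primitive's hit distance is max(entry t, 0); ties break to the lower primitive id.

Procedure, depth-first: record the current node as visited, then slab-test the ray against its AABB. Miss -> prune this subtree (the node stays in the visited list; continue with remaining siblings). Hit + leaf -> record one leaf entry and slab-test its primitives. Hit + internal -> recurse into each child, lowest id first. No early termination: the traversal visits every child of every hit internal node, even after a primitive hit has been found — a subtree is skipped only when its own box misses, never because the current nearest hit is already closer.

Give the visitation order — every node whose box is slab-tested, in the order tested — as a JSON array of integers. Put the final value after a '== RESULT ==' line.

Trace the traversal:
N0 x:[-19,14] y:[-28,12] z:[1,43] -> hit [1,12], descend [11, 15]
  N11 x:[-16,14] y:[-4,12] z:[1,17] -> hit [1,12], descend [12, 16]
    N12 x:[-16,-13] y:[-4,5] z:[4,10] -> miss, prune
    N16 x:[2,14] y:[-3,12] z:[1,17] -> hit [2,12], descend [4, 18]
      N4 x:[11,12] y:[9,12] z:[1,5] -> miss, prune
      N18 x:[2,14] y:[-3,12] z:[10,17] -> hit [10,12], descend [5, 8]
        N5 x:[2,6] y:[-3,-2] z:[10,16] -> miss, prune
        N8 x:[10,14] y:[7,12] z:[11,17] -> hit [11,12] leaf, test {P5@t=11}
  N15 x:[-19,11] y:[-28,8] z:[14,43] -> miss, prune

Summary -> nodes [0, 11, 12, 16, 4, 18, 5, 8, 15]; box-tests=9; leaf-entries=1; first=P5

== RESULT ==
[0, 11, 12, 16, 4, 18, 5, 8, 15]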